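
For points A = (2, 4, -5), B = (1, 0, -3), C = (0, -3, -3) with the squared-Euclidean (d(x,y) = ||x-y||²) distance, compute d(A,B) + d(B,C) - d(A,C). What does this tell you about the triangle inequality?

d(A,B) = 1² + 4² + 2² = 21, d(B,C) = 1² + 3² + 0² = 10, d(A,C) = 2² + 7² + 2² = 57.
d(A,B) + d(B,C) - d(A,C) = 21 + 10 - 57 = 31 - 57 = -26. This is < 0, so the triangle inequality FAILS for these points (squared-Euclidean is not a metric).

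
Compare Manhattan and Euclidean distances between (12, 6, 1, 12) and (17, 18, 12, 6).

L1 = |12 - 17| + |6 - 18| + |1 - 12| + |12 - 6| = 5 + 12 + 11 + 6 = 34
L2 = √(5² + 12² + 11² + 6²) = √326 ≈ 18.0555
L1 ≥ L2 always (equality iff movement is along one axis); L1 > L2 here.
Ratio L1/L2 = 34/√326 ≈ 1.8831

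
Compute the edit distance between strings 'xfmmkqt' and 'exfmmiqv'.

Let D[i][j] be the edit distance between the first i characters of 'xfmmkqt' and the first j characters of 'exfmmiqv', with D[i][0] = i, D[0][j] = j, and D[i][j] = D[i-1][j-1] if the characters match, else 1 + min(D[i-1][j], D[i][j-1], D[i-1][j-1]). Filling the table (rows: prefixes of 'xfmmkqt', columns: prefixes of 'exfmmiqv'):
     ε  e  x  f  m  m  i  q  v
  ε  0  1  2  3  4  5  6  7  8
  x  1  1  1  2  3  4  5  6  7
  f  2  2  2  1  2  3  4  5  6
  m  3  3  3  2  1  2  3  4  5
  m  4  4  4  3  2  1  2  3  4
  k  5  5  5  4  3  2  2  3  4
  q  6  6  6  5  4  3  3  2  3
  t  7  7  7  6  5  4  4  3  3
The bottom-right entry gives D[7][8] = 3, so no sequence of fewer than 3 edits works. Backtracking through the table gives one optimal edit sequence (3 edits):
  xfmmkqt → exfmmkqt (ins e @1)
  exfmmkqt → exfmmiqt (sub k→i @6)
  exfmmiqt → exfmmiqv (sub t→v @8)
Edit distance = 3.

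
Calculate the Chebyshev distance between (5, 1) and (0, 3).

max(|x_i - y_i|) = max(|5 - 0|, |1 - 3|) = max(5, 2) = 5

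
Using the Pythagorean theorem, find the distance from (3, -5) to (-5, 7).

√(Σ(x_i - y_i)²) = √((3 - (-5))² + (-5 - 7)²)
= √(8² + (-12)²) = √(64 + 144) = √208 ≈ 14.4222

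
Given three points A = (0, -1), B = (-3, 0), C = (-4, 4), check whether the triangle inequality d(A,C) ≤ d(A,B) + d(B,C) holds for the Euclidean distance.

d(A,B) = √(3² + 1²) = √10 ≈ 3.1623, d(B,C) = √(1² + 4²) = √17 ≈ 4.1231, d(A,C) = √(4² + 5²) = √41 ≈ 6.4031.
d(A,C) ≈ 6.4031 ≤ 3.1623 + 4.1231 = 7.2854. Triangle inequality is satisfied.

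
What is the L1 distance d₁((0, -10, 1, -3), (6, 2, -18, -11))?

Σ|x_i - y_i| = |0 - 6| + |-10 - 2| + |1 - (-18)| + |-3 - (-11)| = 6 + 12 + 19 + 8 = 45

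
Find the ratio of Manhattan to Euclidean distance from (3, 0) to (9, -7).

L1 = |3 - 9| + |0 - (-7)| = 6 + 7 = 13
L2 = √(6² + 7²) = √85 ≈ 9.2195
L1 ≥ L2 always (equality iff movement is along one axis); L1 > L2 here.
Ratio L1/L2 = 13/√85 ≈ 1.41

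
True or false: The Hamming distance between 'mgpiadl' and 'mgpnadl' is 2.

Differing positions: 4. Hamming distance = 1, so the claim that d_H = 2 is false.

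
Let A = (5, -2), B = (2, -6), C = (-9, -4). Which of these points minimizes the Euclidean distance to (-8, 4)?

Distances: d(A) ≈ 14.3178, d(B) ≈ 14.1421, d(C) ≈ 8.0623. Nearest: C = (-9, -4) with distance 8.0623.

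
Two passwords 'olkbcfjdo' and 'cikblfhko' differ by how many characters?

Differing positions: 1, 2, 5, 7, 8. Hamming distance = 5.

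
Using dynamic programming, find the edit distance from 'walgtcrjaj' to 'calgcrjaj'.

Let D[i][j] be the edit distance between the first i characters of 'walgtcrjaj' and the first j characters of 'calgcrjaj', with D[i][0] = i, D[0][j] = j, and D[i][j] = D[i-1][j-1] if the characters match, else 1 + min(D[i-1][j], D[i][j-1], D[i-1][j-1]). Filling the table (rows: prefixes of 'walgtcrjaj', columns: prefixes of 'calgcrjaj'):
     ε  c  a  l  g  c  r  j  a  j
  ε  0  1  2  3  4  5  6  7  8  9
  w  1  1  2  3  4  5  6  7  8  9
  a  2  2  1  2  3  4  5  6  7  8
  l  3  3  2  1  2  3  4  5  6  7
  g  4  4  3  2  1  2  3  4  5  6
  t  5  5  4  3  2  2  3  4  5  6
  c  6  5  5  4  3  2  3  4  5  6
  r  7  6  6  5  4  3  2  3  4  5
  j  8  7  7  6  5  4  3  2  3  4
  a  9  8  7  7  6  5  4  3  2  3
  j 10  9  8  8  7  6  5  4  3  2
The bottom-right entry gives D[10][9] = 2, so no sequence of fewer than 2 edits works. Backtracking through the table gives one optimal edit sequence (2 edits):
  walgtcrjaj → calgtcrjaj (sub w→c @1)
  calgtcrjaj → calgcrjaj (del t @5)
Edit distance = 2.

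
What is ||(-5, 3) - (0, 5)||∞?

max(|x_i - y_i|) = max(|-5 - 0|, |3 - 5|) = max(5, 2) = 5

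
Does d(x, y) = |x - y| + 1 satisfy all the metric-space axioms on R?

No. d fails identity of indiscernibles (specifically d(x,x) = 0): d(-2, -2) = |-2 - (-2)| + 1 = 0 + 1 = 1 ≠ 0.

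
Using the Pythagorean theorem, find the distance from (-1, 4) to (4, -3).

√(Σ(x_i - y_i)²) = √((-1 - 4)² + (4 - (-3))²)
= √((-5)² + 7²) = √(25 + 49) = √74 ≈ 8.6023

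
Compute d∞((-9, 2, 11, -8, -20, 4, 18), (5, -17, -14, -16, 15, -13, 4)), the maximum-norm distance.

max(|x_i - y_i|) = max(|-9 - 5|, |2 - (-17)|, |11 - (-14)|, |-8 - (-16)|, |-20 - 15|, |4 - (-13)|, |18 - 4|) = max(14, 19, 25, 8, 35, 17, 14) = 35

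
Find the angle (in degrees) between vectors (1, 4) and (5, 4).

With u = (1, 4), v = (5, 4):
u·v = 1·5 + 4·4 = 5 + 16 = 21.
|u| = √(1² + 4²) = √17, |v| = √(5² + 4²) = √41, so |u||v| = √(17·41) = √697.
cos θ = (u·v)/(|u||v|) = 21/√697 ≈ 0.795432
θ = arccos(0.795432) ≈ 37.3°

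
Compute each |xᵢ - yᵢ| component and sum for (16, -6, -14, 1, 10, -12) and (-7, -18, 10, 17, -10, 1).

Σ|x_i - y_i| = |16 - (-7)| + |-6 - (-18)| + |-14 - 10| + |1 - 17| + |10 - (-10)| + |-12 - 1| = 23 + 12 + 24 + 16 + 20 + 13 = 108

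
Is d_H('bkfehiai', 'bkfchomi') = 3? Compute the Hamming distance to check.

Differing positions: 4, 6, 7. Hamming distance = 3, so the claim is true.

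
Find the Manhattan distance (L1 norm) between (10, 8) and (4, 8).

Σ|x_i - y_i| = |10 - 4| + |8 - 8| = 6 + 0 = 6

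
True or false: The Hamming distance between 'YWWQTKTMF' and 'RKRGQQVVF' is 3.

Differing positions: 1, 2, 3, 4, 5, 6, 7, 8. Hamming distance = 8, so the claim that d_H = 3 is false.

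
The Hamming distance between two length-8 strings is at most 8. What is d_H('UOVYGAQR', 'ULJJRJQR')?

Differing positions: 2, 3, 4, 5, 6. Hamming distance = 5. The maximum possible Hamming distance for length-8 strings is 8, so d_H/8 = 5/8 = 0.625.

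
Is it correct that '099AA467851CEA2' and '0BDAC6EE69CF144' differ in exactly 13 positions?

Differing positions: 2, 3, 5, 6, 7, 8, 9, 10, 11, 12, 13, 14, 15. Hamming distance = 13, so the claim is true.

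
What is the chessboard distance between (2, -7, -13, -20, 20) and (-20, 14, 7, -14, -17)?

max(|x_i - y_i|) = max(|2 - (-20)|, |-7 - 14|, |-13 - 7|, |-20 - (-14)|, |20 - (-17)|) = max(22, 21, 20, 6, 37) = 37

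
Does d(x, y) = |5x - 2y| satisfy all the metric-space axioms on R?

No. d fails symmetry: d(8, 1) = |5·8 - 2·1| = |38| = 38, but d(1, 8) = |5·1 - 2·8| = |-11| = 11. Since 38 ≠ 11, d(x,y) ≠ d(y,x) in general.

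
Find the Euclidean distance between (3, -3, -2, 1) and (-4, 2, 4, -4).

√(Σ(x_i - y_i)²) = √((3 - (-4))² + (-3 - 2)² + (-2 - 4)² + (1 - (-4))²)
= √(7² + (-5)² + (-6)² + 5²) = √(49 + 25 + 36 + 25) = √135 ≈ 11.619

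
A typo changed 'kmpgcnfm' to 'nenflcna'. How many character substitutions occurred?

Differing positions: 1, 2, 3, 4, 5, 6, 7, 8. Hamming distance = 8.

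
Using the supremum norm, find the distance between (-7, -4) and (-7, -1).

max(|x_i - y_i|) = max(|-7 - (-7)|, |-4 - (-1)|) = max(0, 3) = 3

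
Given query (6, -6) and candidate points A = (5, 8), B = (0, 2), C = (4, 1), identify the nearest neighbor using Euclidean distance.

Distances: d(A) ≈ 14.0357, d(B) = 10, d(C) ≈ 7.2801. Nearest: C = (4, 1) with distance 7.2801.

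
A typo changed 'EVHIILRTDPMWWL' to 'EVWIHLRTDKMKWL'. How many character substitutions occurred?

Differing positions: 3, 5, 10, 12. Hamming distance = 4.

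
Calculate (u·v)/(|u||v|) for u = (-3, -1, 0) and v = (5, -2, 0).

With u = (-3, -1, 0), v = (5, -2, 0):
u·v = (-3)·5 + (-1)·(-2) + 0·0 = (-15) + 2 + 0 = -13.
|u| = √((-3)² + (-1)² + 0²) = √10, |v| = √(5² + (-2)² + 0²) = √29, so |u||v| = √(10·29) = √290.
cos θ = (u·v)/(|u||v|) = -13/√290 ≈ -0.7634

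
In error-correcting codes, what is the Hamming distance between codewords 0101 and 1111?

Differing positions: 1, 3. Hamming distance = 2.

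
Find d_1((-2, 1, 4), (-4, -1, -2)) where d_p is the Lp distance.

Σ|x_i - y_i| = |-2 - (-4)| + |1 - (-1)| + |4 - (-2)| = 2 + 2 + 6 = 10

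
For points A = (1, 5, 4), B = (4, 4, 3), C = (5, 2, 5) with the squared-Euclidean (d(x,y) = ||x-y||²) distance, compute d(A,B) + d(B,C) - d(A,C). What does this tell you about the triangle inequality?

d(A,B) = 3² + 1² + 1² = 11, d(B,C) = 1² + 2² + 2² = 9, d(A,C) = 4² + 3² + 1² = 26.
d(A,B) + d(B,C) - d(A,C) = 11 + 9 - 26 = 20 - 26 = -6. This is < 0, so the triangle inequality FAILS for these points (squared-Euclidean is not a metric).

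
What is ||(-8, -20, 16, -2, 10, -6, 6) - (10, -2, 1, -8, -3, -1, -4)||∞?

max(|x_i - y_i|) = max(|-8 - 10|, |-20 - (-2)|, |16 - 1|, |-2 - (-8)|, |10 - (-3)|, |-6 - (-1)|, |6 - (-4)|) = max(18, 18, 15, 6, 13, 5, 10) = 18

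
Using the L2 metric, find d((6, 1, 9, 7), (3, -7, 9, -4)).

√(Σ(x_i - y_i)²) = √((6 - 3)² + (1 - (-7))² + (9 - 9)² + (7 - (-4))²)
= √(3² + 8² + 0² + 11²) = √(9 + 64 + 0 + 121) = √194 ≈ 13.9284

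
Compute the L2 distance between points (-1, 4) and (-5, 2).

(Σ|x_i - y_i|^2)^(1/2) = (|-1 - (-5)|^2 + |4 - 2|^2)^(1/2)
= (4^2 + 2^2)^(1/2) = (16 + 4)^(1/2) = (20)^(1/2) ≈ 4.4721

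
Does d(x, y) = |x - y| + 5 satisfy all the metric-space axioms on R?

No. d fails identity of indiscernibles (specifically d(x,x) = 0): d(-4, -4) = |-4 - (-4)| + 5 = 0 + 5 = 5 ≠ 0.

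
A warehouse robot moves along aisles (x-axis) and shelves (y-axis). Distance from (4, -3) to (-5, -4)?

Σ|x_i - y_i| = |4 - (-5)| + |-3 - (-4)| = 9 + 1 = 10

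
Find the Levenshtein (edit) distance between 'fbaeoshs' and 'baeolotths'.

Let D[i][j] be the edit distance between the first i characters of 'fbaeoshs' and the first j characters of 'baeolotths', with D[i][0] = i, D[0][j] = j, and D[i][j] = D[i-1][j-1] if the characters match, else 1 + min(D[i-1][j], D[i][j-1], D[i-1][j-1]). Filling the table (rows: prefixes of 'fbaeoshs', columns: prefixes of 'baeolotths'):
     ε  b  a  e  o  l  o  t  t  h  s
  ε  0  1  2  3  4  5  6  7  8  9 10
  f  1  1  2  3  4  5  6  7  8  9 10
  b  2  1  2  3  4  5  6  7  8  9 10
  a  3  2  1  2  3  4  5  6  7  8  9
  e  4  3  2  1  2  3  4  5  6  7  8
  o  5  4  3  2  1  2  3  4  5  6  7
  s  6  5  4  3  2  2  3  4  5  6  6
  h  7  6  5  4  3  3  3  4  5  5  6
  s  8  7  6  5  4  4  4  4  5  6  5
The bottom-right entry gives D[8][10] = 5, so no sequence of fewer than 5 edits works. Backtracking through the table gives one optimal edit sequence (5 edits):
  fbaeoshs → baeoshs (del f @1)
  baeoshs → baeooshs (ins o @4)
  baeooshs → baeoloshs (ins l @5)
  baeoloshs → baeolotshs (ins t @7)
  baeolotshs → baeolotths (sub s→t @8)
Edit distance = 5.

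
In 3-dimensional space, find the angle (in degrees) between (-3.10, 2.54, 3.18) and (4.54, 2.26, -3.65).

With u = (-3.10, 2.54, 3.18), v = (4.54, 2.26, -3.65):
u·v = (-3.1)·4.54 + 2.54·2.26 + 3.18·(-3.65) = (-14.074) + 5.7404 + (-11.607) = -19.9406.
|u| = √((-3.1)² + 2.54² + 3.18²) = √(9.61 + 6.4516 + 10.1124) = √26.174, |v| = √(4.54² + 2.26² + (-3.65)²) = √(20.6116 + 5.1076 + 13.3225) = √39.0417.
cos θ = (u·v)/(|u||v|) = -19.9406/(√26.174·√39.0417) ≈ -0.623791
θ = arccos(-0.623791) ≈ 128.59°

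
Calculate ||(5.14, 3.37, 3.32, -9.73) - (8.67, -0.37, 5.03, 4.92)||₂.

√(Σ(x_i - y_i)²) = √((5.14 - 8.67)² + (3.37 - (-0.37))² + (3.32 - 5.03)² + (-9.73 - 4.92)²)
= √((-3.53)² + 3.74² + (-1.71)² + (-14.65)²) = √(12.4609 + 13.9876 + 2.9241 + 214.6225) = √243.9951 ≈ 15.6203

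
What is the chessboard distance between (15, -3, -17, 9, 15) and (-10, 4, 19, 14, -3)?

max(|x_i - y_i|) = max(|15 - (-10)|, |-3 - 4|, |-17 - 19|, |9 - 14|, |15 - (-3)|) = max(25, 7, 36, 5, 18) = 36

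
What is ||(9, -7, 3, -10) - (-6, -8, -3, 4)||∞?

max(|x_i - y_i|) = max(|9 - (-6)|, |-7 - (-8)|, |3 - (-3)|, |-10 - 4|) = max(15, 1, 6, 14) = 15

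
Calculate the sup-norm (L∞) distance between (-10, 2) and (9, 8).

max(|x_i - y_i|) = max(|-10 - 9|, |2 - 8|) = max(19, 6) = 19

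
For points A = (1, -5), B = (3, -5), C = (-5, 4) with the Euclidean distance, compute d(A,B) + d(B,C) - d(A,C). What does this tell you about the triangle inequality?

d(A,B) = √(2² + 0²) = √4 = 2, d(B,C) = √(8² + 9²) = √145 ≈ 12.0416, d(A,C) = √(6² + 9²) = √117 ≈ 10.8167.
d(A,B) + d(B,C) - d(A,C) = 2 + 12.0416 - 10.8167 = 14.0416 - 10.8167 = 3.2249 (to 4 decimal places). This is ≥ 0, so the triangle inequality holds for these points.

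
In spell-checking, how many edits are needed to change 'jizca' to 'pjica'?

Let D[i][j] be the edit distance between the first i characters of 'jizca' and the first j characters of 'pjica', with D[i][0] = i, D[0][j] = j, and D[i][j] = D[i-1][j-1] if the characters match, else 1 + min(D[i-1][j], D[i][j-1], D[i-1][j-1]). Filling the table (rows: prefixes of 'jizca', columns: prefixes of 'pjica'):
     ε  p  j  i  c  a
  ε  0  1  2  3  4  5
  j  1  1  1  2  3  4
  i  2  2  2  1  2  3
  z  3  3  3  2  2  3
  c  4  4  4  3  2  3
  a  5  5  5  4  3  2
The bottom-right entry gives D[5][5] = 2, so no sequence of fewer than 2 edits works. Backtracking through the table gives one optimal edit sequence (2 edits):
  jizca → pjizca (ins p @1)
  pjizca → pjica (del z @4)
Edit distance = 2.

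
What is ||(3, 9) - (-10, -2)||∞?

max(|x_i - y_i|) = max(|3 - (-10)|, |9 - (-2)|) = max(13, 11) = 13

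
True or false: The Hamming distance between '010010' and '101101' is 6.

Differing positions: 1, 2, 3, 4, 5, 6. Hamming distance = 6, so the claim is true.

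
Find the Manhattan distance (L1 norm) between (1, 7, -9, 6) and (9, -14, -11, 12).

Σ|x_i - y_i| = |1 - 9| + |7 - (-14)| + |-9 - (-11)| + |6 - 12| = 8 + 21 + 2 + 6 = 37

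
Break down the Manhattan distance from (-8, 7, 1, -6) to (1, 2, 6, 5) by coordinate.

Σ|x_i - y_i| = |-8 - 1| + |7 - 2| + |1 - 6| + |-6 - 5| = 9 + 5 + 5 + 11 = 30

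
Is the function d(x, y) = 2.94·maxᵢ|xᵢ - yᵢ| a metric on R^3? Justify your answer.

Yes. The L∞ (Chebyshev) norm induces a metric on R^3, and multiplying a metric by a positive constant 2.94 > 0 preserves all four axioms: non-negativity (2.94·||x-y|| ≥ 0), identity (2.94·||x-y|| = 0 ⟺ ||x-y|| = 0 ⟺ x = y), symmetry (||x-y|| = ||y-x||), and the triangle inequality (2.94·||x-z|| ≤ 2.94·||x-y|| + 2.94·||y-z||). So d is a metric.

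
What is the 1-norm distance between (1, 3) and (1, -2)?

Σ|x_i - y_i| = |1 - 1| + |3 - (-2)| = 0 + 5 = 5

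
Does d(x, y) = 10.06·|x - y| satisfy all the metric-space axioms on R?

Yes. Since |x - y| is a metric on R and 10.06 > 0, the positive scalar multiple 10.06·|x - y| is also a metric: scaling by a positive constant preserves non-negativity, identity (d=0 ⟺ |x-y|=0 ⟺ x=y), symmetry, and the triangle inequality.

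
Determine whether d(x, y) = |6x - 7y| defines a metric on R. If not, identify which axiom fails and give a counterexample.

No. d fails symmetry: d(2, 9) = |6·2 - 7·9| = |-51| = 51, but d(9, 2) = |6·9 - 7·2| = |40| = 40. Since 51 ≠ 40, d(x,y) ≠ d(y,x) in general.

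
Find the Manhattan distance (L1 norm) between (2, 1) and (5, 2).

Σ|x_i - y_i| = |2 - 5| + |1 - 2| = 3 + 1 = 4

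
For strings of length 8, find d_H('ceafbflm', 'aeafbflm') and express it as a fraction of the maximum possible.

Differing positions: 1. Hamming distance = 1. The maximum possible Hamming distance for length-8 strings is 8, so d_H/8 = 1/8 = 0.125.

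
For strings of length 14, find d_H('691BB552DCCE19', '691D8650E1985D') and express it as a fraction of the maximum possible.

Differing positions: 4, 5, 6, 8, 9, 10, 11, 12, 13, 14. Hamming distance = 10. The maximum possible Hamming distance for length-14 strings is 14, so d_H/14 = 10/14 ≈ 0.7143.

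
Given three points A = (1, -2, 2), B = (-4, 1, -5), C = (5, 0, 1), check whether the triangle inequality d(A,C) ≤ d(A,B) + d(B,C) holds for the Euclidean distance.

d(A,B) = √(5² + 3² + 7²) = √83 ≈ 9.1104, d(B,C) = √(9² + 1² + 6²) = √118 ≈ 10.8628, d(A,C) = √(4² + 2² + 1²) = √21 ≈ 4.5826.
d(A,C) ≈ 4.5826 ≤ 9.1104 + 10.8628 = 19.9732. Triangle inequality is satisfied.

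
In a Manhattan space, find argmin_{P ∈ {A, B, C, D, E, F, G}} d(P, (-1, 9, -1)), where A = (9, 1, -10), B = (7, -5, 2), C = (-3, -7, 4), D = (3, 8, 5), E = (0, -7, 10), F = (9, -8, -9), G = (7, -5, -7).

Distances: d(A) = 27, d(B) = 25, d(C) = 23, d(D) = 11, d(E) = 28, d(F) = 35, d(G) = 28. Nearest: D = (3, 8, 5) with distance 11.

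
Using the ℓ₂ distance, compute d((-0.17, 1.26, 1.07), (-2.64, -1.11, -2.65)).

(Σ|x_i - y_i|^2)^(1/2) = (|-0.17 - (-2.64)|^2 + |1.26 - (-1.11)|^2 + |1.07 - (-2.65)|^2)^(1/2)
= (2.47^2 + 2.37^2 + 3.72^2)^(1/2) = (6.1009 + 5.6169 + 13.8384)^(1/2) = (25.5562)^(1/2) ≈ 5.0553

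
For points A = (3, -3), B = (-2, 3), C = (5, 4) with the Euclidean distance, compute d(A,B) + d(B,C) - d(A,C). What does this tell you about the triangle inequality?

d(A,B) = √(5² + 6²) = √61 ≈ 7.8102, d(B,C) = √(7² + 1²) = √50 ≈ 7.0711, d(A,C) = √(2² + 7²) = √53 ≈ 7.2801.
d(A,B) + d(B,C) - d(A,C) = 7.8102 + 7.0711 - 7.2801 = 14.8813 - 7.2801 = 7.6012 (to 4 decimal places). This is ≥ 0, so the triangle inequality holds for these points.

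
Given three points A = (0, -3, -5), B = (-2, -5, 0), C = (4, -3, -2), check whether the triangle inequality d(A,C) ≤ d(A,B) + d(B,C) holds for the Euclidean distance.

d(A,B) = √(2² + 2² + 5²) = √33 ≈ 5.7446, d(B,C) = √(6² + 2² + 2²) = √44 ≈ 6.6332, d(A,C) = √(4² + 0² + 3²) = √25 = 5.
d(A,C) = 5 ≤ 5.7446 + 6.6332 = 12.3778. Triangle inequality is satisfied.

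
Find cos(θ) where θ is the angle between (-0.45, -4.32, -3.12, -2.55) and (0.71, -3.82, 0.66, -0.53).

With u = (-0.45, -4.32, -3.12, -2.55), v = (0.71, -3.82, 0.66, -0.53):
u·v = (-0.45)·0.71 + (-4.32)·(-3.82) + (-3.12)·0.66 + (-2.55)·(-0.53) = (-0.3195) + 16.5024 + (-2.0592) + 1.3515 = 15.4752.
|u| = √((-0.45)² + (-4.32)² + (-3.12)² + (-2.55)²) = √(0.2025 + 18.6624 + 9.7344 + 6.5025) = √35.1018, |v| = √(0.71² + (-3.82)² + 0.66² + (-0.53)²) = √(0.5041 + 14.5924 + 0.4356 + 0.2809) = √15.813.
cos θ = (u·v)/(|u||v|) = 15.4752/(√35.1018·√15.813) ≈ 0.6568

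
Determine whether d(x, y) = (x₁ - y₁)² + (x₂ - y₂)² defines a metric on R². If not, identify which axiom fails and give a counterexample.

No. The squared Euclidean distance fails the triangle inequality. Counterexample: x = (0, 0), y = (1, 5), z = (2, 10). d(x,z) = 2² + 10² = 104, but d(x,y) + d(y,z) = (1² + 5²) + (1² + 5²) = 26 + 26 = 52. Since 104 > 52, the triangle inequality is violated. (Note: √d, the ordinary Euclidean distance, IS a metric.)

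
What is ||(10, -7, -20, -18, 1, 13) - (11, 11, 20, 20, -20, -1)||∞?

max(|x_i - y_i|) = max(|10 - 11|, |-7 - 11|, |-20 - 20|, |-18 - 20|, |1 - (-20)|, |13 - (-1)|) = max(1, 18, 40, 38, 21, 14) = 40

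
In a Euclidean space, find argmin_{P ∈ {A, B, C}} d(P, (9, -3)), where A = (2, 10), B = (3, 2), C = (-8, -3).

Distances: d(A) ≈ 14.7648, d(B) ≈ 7.8102, d(C) = 17. Nearest: B = (3, 2) with distance 7.8102.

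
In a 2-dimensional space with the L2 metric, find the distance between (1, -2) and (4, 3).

(Σ|x_i - y_i|^2)^(1/2) = (|1 - 4|^2 + |-2 - 3|^2)^(1/2)
= (3^2 + 5^2)^(1/2) = (9 + 25)^(1/2) = (34)^(1/2) ≈ 5.831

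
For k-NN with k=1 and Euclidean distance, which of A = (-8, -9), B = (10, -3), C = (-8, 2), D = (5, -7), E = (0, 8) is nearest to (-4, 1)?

Distances: d(A) ≈ 10.7703, d(B) ≈ 14.5602, d(C) ≈ 4.1231, d(D) ≈ 12.0416, d(E) ≈ 8.0623. Nearest: C = (-8, 2) with distance 4.1231.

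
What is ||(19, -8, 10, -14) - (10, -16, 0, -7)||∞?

max(|x_i - y_i|) = max(|19 - 10|, |-8 - (-16)|, |10 - 0|, |-14 - (-7)|) = max(9, 8, 10, 7) = 10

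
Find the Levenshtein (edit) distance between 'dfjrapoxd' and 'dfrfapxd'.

Let D[i][j] be the edit distance between the first i characters of 'dfjrapoxd' and the first j characters of 'dfrfapxd', with D[i][0] = i, D[0][j] = j, and D[i][j] = D[i-1][j-1] if the characters match, else 1 + min(D[i-1][j], D[i][j-1], D[i-1][j-1]). Filling the table (rows: prefixes of 'dfjrapoxd', columns: prefixes of 'dfrfapxd'):
     ε  d  f  r  f  a  p  x  d
  ε  0  1  2  3  4  5  6  7  8
  d  1  0  1  2  3  4  5  6  7
  f  2  1  0  1  2  3  4  5  6
  j  3  2  1  1  2  3  4  5  6
  r  4  3  2  1  2  3  4  5  6
  a  5  4  3  2  2  2  3  4  5
  p  6  5  4  3  3  3  2  3  4
  o  7  6  5  4  4  4  3  3  4
  x  8  7  6  5  5  5  4  3  4
  d  9  8  7  6  6  6  5  4  3
The bottom-right entry gives D[9][8] = 3, so no sequence of fewer than 3 edits works. Backtracking through the table gives one optimal edit sequence (3 edits):
  dfjrapoxd → dfrrapoxd (sub j→r @3)
  dfrrapoxd → dfrfapoxd (sub r→f @4)
  dfrfapoxd → dfrfapxd (del o @7)
Edit distance = 3.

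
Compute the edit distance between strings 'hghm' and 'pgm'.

Let D[i][j] be the edit distance between the first i characters of 'hghm' and the first j characters of 'pgm', with D[i][0] = i, D[0][j] = j, and D[i][j] = D[i-1][j-1] if the characters match, else 1 + min(D[i-1][j], D[i][j-1], D[i-1][j-1]). Filling the table (rows: prefixes of 'hghm', columns: prefixes of 'pgm'):
     ε  p  g  m
  ε  0  1  2  3
  h  1  1  2  3
  g  2  2  1  2
  h  3  3  2  2
  m  4  4  3  2
The bottom-right entry gives D[4][3] = 2, so no sequence of fewer than 2 edits works. Backtracking through the table gives one optimal edit sequence (2 edits):
  hghm → pghm (sub h→p @1)
  pghm → pgm (del h @3)
Edit distance = 2.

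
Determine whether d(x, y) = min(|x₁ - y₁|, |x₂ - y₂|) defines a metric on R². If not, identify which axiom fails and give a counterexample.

No. d fails identity of indiscernibles: take x = (-1, 0) and y = (-1, 1). Then d(x,y) = min(|-1 - (-1)|, |0 - 1|) = min(0, 1) = 0, yet x ≠ y.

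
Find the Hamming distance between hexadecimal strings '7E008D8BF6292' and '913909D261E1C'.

Differing positions: 1, 2, 3, 4, 5, 6, 7, 8, 9, 10, 11, 12, 13. Hamming distance = 13.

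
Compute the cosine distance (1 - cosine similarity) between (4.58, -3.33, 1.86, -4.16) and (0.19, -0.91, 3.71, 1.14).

With u = (4.58, -3.33, 1.86, -4.16), v = (0.19, -0.91, 3.71, 1.14):
u·v = 4.58·0.19 + (-3.33)·(-0.91) + 1.86·3.71 + (-4.16)·1.14 = 0.8702 + 3.0303 + 6.9006 + (-4.7424) = 6.0587.
|u| = √(4.58² + (-3.33)² + 1.86² + (-4.16)²) = √(20.9764 + 11.0889 + 3.4596 + 17.3056) = √52.8305, |v| = √(0.19² + (-0.91)² + 3.71² + 1.14²) = √(0.0361 + 0.8281 + 13.7641 + 1.2996) = √15.9279.
cos θ = (u·v)/(|u||v|) = 6.0587/(√52.8305·√15.9279) ≈ 0.2089
Cosine distance = 1 - cos θ ≈ 1 - 0.2089 = 0.7911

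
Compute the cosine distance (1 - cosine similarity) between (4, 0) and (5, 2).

With u = (4, 0), v = (5, 2):
u·v = 4·5 + 0·2 = 20 + 0 = 20.
|u| = √(4² + 0²) = √16, |v| = √(5² + 2²) = √29, so |u||v| = √(16·29) = √464.
cos θ = (u·v)/(|u||v|) = 20/√464 ≈ 0.9285
Cosine distance = 1 - cos θ ≈ 1 - 0.9285 = 0.0715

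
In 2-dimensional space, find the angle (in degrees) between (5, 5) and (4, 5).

With u = (5, 5), v = (4, 5):
u·v = 5·4 + 5·5 = 20 + 25 = 45.
|u| = √(5² + 5²) = √50, |v| = √(4² + 5²) = √41, so |u||v| = √(50·41) = √2050.
cos θ = (u·v)/(|u||v|) = 45/√2050 ≈ 0.993884
θ = arccos(0.993884) ≈ 6.34°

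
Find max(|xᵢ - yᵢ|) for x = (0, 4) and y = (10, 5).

max(|x_i - y_i|) = max(|0 - 10|, |4 - 5|) = max(10, 1) = 10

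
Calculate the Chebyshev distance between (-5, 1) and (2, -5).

max(|x_i - y_i|) = max(|-5 - 2|, |1 - (-5)|) = max(7, 6) = 7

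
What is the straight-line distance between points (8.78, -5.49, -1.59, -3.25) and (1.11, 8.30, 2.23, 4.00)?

√(Σ(x_i - y_i)²) = √((8.78 - 1.11)² + (-5.49 - 8.3)² + (-1.59 - 2.23)² + (-3.25 - 4)²)
= √(7.67² + (-13.79)² + (-3.82)² + (-7.25)²) = √(58.8289 + 190.1641 + 14.5924 + 52.5625) = √316.1479 ≈ 17.7805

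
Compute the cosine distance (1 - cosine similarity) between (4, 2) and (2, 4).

With u = (4, 2), v = (2, 4):
u·v = 4·2 + 2·4 = 8 + 8 = 16.
|u| = √(4² + 2²) = √20, |v| = √(2² + 4²) = √20, so |u||v| = √(20·20) = √400 = 20.
cos θ = (u·v)/(|u||v|) = 16/20 = 0.8
Cosine distance = 1 - cos θ = 1 - 0.8 = 0.2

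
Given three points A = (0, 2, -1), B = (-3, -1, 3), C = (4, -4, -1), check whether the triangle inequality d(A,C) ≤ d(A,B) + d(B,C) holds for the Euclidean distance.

d(A,B) = √(3² + 3² + 4²) = √34 ≈ 5.831, d(B,C) = √(7² + 3² + 4²) = √74 ≈ 8.6023, d(A,C) = √(4² + 6² + 0²) = √52 ≈ 7.2111.
d(A,C) ≈ 7.2111 ≤ 5.831 + 8.6023 = 14.4333. Triangle inequality is satisfied.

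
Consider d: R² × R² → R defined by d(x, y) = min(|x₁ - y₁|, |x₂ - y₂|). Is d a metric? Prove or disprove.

No. d fails identity of indiscernibles: take x = (2, 0) and y = (2, 4). Then d(x,y) = min(|2 - 2|, |0 - 4|) = min(0, 4) = 0, yet x ≠ y.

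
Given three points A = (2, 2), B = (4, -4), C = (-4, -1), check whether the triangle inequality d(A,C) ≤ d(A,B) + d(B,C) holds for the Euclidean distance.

d(A,B) = √(2² + 6²) = √40 ≈ 6.3246, d(B,C) = √(8² + 3²) = √73 ≈ 8.544, d(A,C) = √(6² + 3²) = √45 ≈ 6.7082.
d(A,C) ≈ 6.7082 ≤ 6.3246 + 8.544 = 14.8686. Triangle inequality is satisfied.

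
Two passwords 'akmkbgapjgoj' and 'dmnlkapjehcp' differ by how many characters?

Differing positions: 1, 2, 3, 4, 5, 6, 7, 8, 9, 10, 11, 12. Hamming distance = 12.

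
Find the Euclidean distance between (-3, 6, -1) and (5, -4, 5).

√(Σ(x_i - y_i)²) = √((-3 - 5)² + (6 - (-4))² + (-1 - 5)²)
= √((-8)² + 10² + (-6)²) = √(64 + 100 + 36) = √200 ≈ 14.1421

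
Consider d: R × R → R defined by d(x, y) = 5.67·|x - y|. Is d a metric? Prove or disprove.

Yes. Since |x - y| is a metric on R and 5.67 > 0, the positive scalar multiple 5.67·|x - y| is also a metric: scaling by a positive constant preserves non-negativity, identity (d=0 ⟺ |x-y|=0 ⟺ x=y), symmetry, and the triangle inequality.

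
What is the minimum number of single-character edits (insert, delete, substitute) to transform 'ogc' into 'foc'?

Let D[i][j] be the edit distance between the first i characters of 'ogc' and the first j characters of 'foc', with D[i][0] = i, D[0][j] = j, and D[i][j] = D[i-1][j-1] if the characters match, else 1 + min(D[i-1][j], D[i][j-1], D[i-1][j-1]). Filling the table (rows: prefixes of 'ogc', columns: prefixes of 'foc'):
     ε  f  o  c
  ε  0  1  2  3
  o  1  1  1  2
  g  2  2  2  2
  c  3  3  3  2
The bottom-right entry gives D[3][3] = 2, so no sequence of fewer than 2 edits works. Backtracking through the table gives one optimal edit sequence (2 edits):
  ogc → fgc (sub o→f @1)
  fgc → foc (sub g→o @2)
Edit distance = 2.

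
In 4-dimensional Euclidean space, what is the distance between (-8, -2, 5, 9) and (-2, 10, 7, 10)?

√(Σ(x_i - y_i)²) = √((-8 - (-2))² + (-2 - 10)² + (5 - 7)² + (9 - 10)²)
= √((-6)² + (-12)² + (-2)² + (-1)²) = √(36 + 144 + 4 + 1) = √185 ≈ 13.6015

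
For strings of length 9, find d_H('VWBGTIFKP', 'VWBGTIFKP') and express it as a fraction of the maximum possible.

Differing positions: none. Hamming distance = 0. The maximum possible Hamming distance for length-9 strings is 9, so d_H/9 = 0/9 = 0.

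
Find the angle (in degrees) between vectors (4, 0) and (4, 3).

With u = (4, 0), v = (4, 3):
u·v = 4·4 + 0·3 = 16 + 0 = 16.
|u| = √(4² + 0²) = √16, |v| = √(4² + 3²) = √25, so |u||v| = √(16·25) = √400 = 20.
cos θ = (u·v)/(|u||v|) = 16/20 = 0.8
θ = arccos(0.8) ≈ 36.87°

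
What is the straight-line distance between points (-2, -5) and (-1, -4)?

√(Σ(x_i - y_i)²) = √((-2 - (-1))² + (-5 - (-4))²)
= √((-1)² + (-1)²) = √(1 + 1) = √2 ≈ 1.4142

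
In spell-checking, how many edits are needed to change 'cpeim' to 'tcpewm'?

Let D[i][j] be the edit distance between the first i characters of 'cpeim' and the first j characters of 'tcpewm', with D[i][0] = i, D[0][j] = j, and D[i][j] = D[i-1][j-1] if the characters match, else 1 + min(D[i-1][j], D[i][j-1], D[i-1][j-1]). Filling the table (rows: prefixes of 'cpeim', columns: prefixes of 'tcpewm'):
     ε  t  c  p  e  w  m
  ε  0  1  2  3  4  5  6
  c  1  1  1  2  3  4  5
  p  2  2  2  1  2  3  4
  e  3  3  3  2  1  2  3
  i  4  4  4  3  2  2  3
  m  5  5  5  4  3  3  2
The bottom-right entry gives D[5][6] = 2, so no sequence of fewer than 2 edits works. Backtracking through the table gives one optimal edit sequence (2 edits):
  cpeim → tcpeim (ins t @1)
  tcpeim → tcpewm (sub i→w @5)
Edit distance = 2.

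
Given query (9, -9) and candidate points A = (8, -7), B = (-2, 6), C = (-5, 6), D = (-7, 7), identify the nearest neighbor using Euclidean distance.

Distances: d(A) ≈ 2.2361, d(B) ≈ 18.6011, d(C) ≈ 20.5183, d(D) ≈ 22.6274. Nearest: A = (8, -7) with distance 2.2361.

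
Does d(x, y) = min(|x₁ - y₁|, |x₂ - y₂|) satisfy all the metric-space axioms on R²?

No. d fails identity of indiscernibles: take x = (-5, 0) and y = (-5, 3). Then d(x,y) = min(|-5 - (-5)|, |0 - 3|) = min(0, 3) = 0, yet x ≠ y.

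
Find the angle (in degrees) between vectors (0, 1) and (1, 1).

With u = (0, 1), v = (1, 1):
u·v = 0·1 + 1·1 = 0 + 1 = 1.
|u| = √(0² + 1²) = √1, |v| = √(1² + 1²) = √2, so |u||v| = √(1·2) = √2.
cos θ = (u·v)/(|u||v|) = 1/√2 ≈ 0.707107
θ = arccos(0.707107) ≈ 45°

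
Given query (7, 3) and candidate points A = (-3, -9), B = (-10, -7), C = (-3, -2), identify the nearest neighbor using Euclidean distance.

Distances: d(A) ≈ 15.6205, d(B) ≈ 19.7231, d(C) ≈ 11.1803. Nearest: C = (-3, -2) with distance 11.1803.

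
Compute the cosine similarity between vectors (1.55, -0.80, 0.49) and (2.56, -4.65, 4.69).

With u = (1.55, -0.80, 0.49), v = (2.56, -4.65, 4.69):
u·v = 1.55·2.56 + (-0.8)·(-4.65) + 0.49·4.69 = 3.968 + 3.72 + 2.2981 = 9.9861.
|u| = √(1.55² + (-0.8)² + 0.49²) = √(2.4025 + 0.64 + 0.2401) = √3.2826, |v| = √(2.56² + (-4.65)² + 4.69²) = √(6.5536 + 21.6225 + 21.9961) = √50.1722.
cos θ = (u·v)/(|u||v|) = 9.9861/(√3.2826·√50.1722) ≈ 0.7781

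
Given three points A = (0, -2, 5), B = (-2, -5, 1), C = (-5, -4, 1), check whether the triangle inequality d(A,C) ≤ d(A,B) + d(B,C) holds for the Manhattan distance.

d(A,B) = 2 + 3 + 4 = 9, d(B,C) = 3 + 1 + 0 = 4, d(A,C) = 5 + 2 + 4 = 11.
d(A,C) = 11 ≤ 9 + 4 = 13. Triangle inequality is satisfied.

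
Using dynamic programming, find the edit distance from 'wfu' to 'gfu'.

Let D[i][j] be the edit distance between the first i characters of 'wfu' and the first j characters of 'gfu', with D[i][0] = i, D[0][j] = j, and D[i][j] = D[i-1][j-1] if the characters match, else 1 + min(D[i-1][j], D[i][j-1], D[i-1][j-1]). Filling the table (rows: prefixes of 'wfu', columns: prefixes of 'gfu'):
     ε  g  f  u
  ε  0  1  2  3
  w  1  1  2  3
  f  2  2  1  2
  u  3  3  2  1
The bottom-right entry gives D[3][3] = 1, so no sequence of fewer than 1 edit works. Backtracking through the table gives one optimal edit sequence (1 edit):
  wfu → gfu (sub w→g @1)
Edit distance = 1.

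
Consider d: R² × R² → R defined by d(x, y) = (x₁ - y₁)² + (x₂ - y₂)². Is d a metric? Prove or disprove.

No. The squared Euclidean distance fails the triangle inequality. Counterexample: x = (0, 0), y = (2, 1), z = (4, 2). d(x,z) = 4² + 2² = 20, but d(x,y) + d(y,z) = (2² + 1²) + (2² + 1²) = 5 + 5 = 10. Since 20 > 10, the triangle inequality is violated. (Note: √d, the ordinary Euclidean distance, IS a metric.)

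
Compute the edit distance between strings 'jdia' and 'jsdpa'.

Let D[i][j] be the edit distance between the first i characters of 'jdia' and the first j characters of 'jsdpa', with D[i][0] = i, D[0][j] = j, and D[i][j] = D[i-1][j-1] if the characters match, else 1 + min(D[i-1][j], D[i][j-1], D[i-1][j-1]). Filling the table (rows: prefixes of 'jdia', columns: prefixes of 'jsdpa'):
     ε  j  s  d  p  a
  ε  0  1  2  3  4  5
  j  1  0  1  2  3  4
  d  2  1  1  1  2  3
  i  3  2  2  2  2  3
  a  4  3  3  3  3  2
The bottom-right entry gives D[4][5] = 2, so no sequence of fewer than 2 edits works. Backtracking through the table gives one optimal edit sequence (2 edits):
  jdia → jsdia (ins s @2)
  jsdia → jsdpa (sub i→p @4)
Edit distance = 2.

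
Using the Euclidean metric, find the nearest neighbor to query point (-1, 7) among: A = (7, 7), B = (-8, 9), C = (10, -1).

Distances: d(A) = 8, d(B) ≈ 7.2801, d(C) ≈ 13.6015. Nearest: B = (-8, 9) with distance 7.2801.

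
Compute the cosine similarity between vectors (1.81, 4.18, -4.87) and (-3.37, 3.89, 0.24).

With u = (1.81, 4.18, -4.87), v = (-3.37, 3.89, 0.24):
u·v = 1.81·(-3.37) + 4.18·3.89 + (-4.87)·0.24 = (-6.0997) + 16.2602 + (-1.1688) = 8.9917.
|u| = √(1.81² + 4.18² + (-4.87)²) = √(3.2761 + 17.4724 + 23.7169) = √44.4654, |v| = √((-3.37)² + 3.89² + 0.24²) = √(11.3569 + 15.1321 + 0.0576) = √26.5466.
cos θ = (u·v)/(|u||v|) = 8.9917/(√44.4654·√26.5466) ≈ 0.2617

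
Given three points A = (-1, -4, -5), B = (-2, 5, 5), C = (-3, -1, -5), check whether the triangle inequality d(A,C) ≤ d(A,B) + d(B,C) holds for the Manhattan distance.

d(A,B) = 1 + 9 + 10 = 20, d(B,C) = 1 + 6 + 10 = 17, d(A,C) = 2 + 3 + 0 = 5.
d(A,C) = 5 ≤ 20 + 17 = 37. Triangle inequality is satisfied.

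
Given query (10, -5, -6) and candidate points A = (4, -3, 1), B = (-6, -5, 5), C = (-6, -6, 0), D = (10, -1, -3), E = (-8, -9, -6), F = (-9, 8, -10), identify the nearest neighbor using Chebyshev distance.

Distances: d(A) = 7, d(B) = 16, d(C) = 16, d(D) = 4, d(E) = 18, d(F) = 19. Nearest: D = (10, -1, -3) with distance 4.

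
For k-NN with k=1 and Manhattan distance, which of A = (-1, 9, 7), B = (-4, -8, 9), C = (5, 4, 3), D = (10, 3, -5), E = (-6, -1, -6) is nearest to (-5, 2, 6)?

Distances: d(A) = 12, d(B) = 14, d(C) = 15, d(D) = 27, d(E) = 16. Nearest: A = (-1, 9, 7) with distance 12.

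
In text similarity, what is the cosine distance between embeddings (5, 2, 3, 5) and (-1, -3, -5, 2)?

With u = (5, 2, 3, 5), v = (-1, -3, -5, 2):
u·v = 5·(-1) + 2·(-3) + 3·(-5) + 5·2 = (-5) + (-6) + (-15) + 10 = -16.
|u| = √(5² + 2² + 3² + 5²) = √63, |v| = √((-1)² + (-3)² + (-5)² + 2²) = √39, so |u||v| = √(63·39) = √2457.
cos θ = (u·v)/(|u||v|) = -16/√2457 ≈ -0.3228
Cosine distance = 1 - cos θ ≈ 1 - (-0.3228) = 1.3228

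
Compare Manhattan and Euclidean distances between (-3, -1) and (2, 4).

L1 = |-3 - 2| + |-1 - 4| = 5 + 5 = 10
L2 = √(5² + 5²) = √50 ≈ 7.0711
L1 ≥ L2 always (equality iff movement is along one axis); L1 > L2 here.
Ratio L1/L2 = 10/√50 ≈ 1.4142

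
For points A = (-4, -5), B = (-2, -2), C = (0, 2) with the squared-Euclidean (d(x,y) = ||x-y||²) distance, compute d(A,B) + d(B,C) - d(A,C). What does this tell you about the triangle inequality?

d(A,B) = 2² + 3² = 13, d(B,C) = 2² + 4² = 20, d(A,C) = 4² + 7² = 65.
d(A,B) + d(B,C) - d(A,C) = 13 + 20 - 65 = 33 - 65 = -32. This is < 0, so the triangle inequality FAILS for these points (squared-Euclidean is not a metric).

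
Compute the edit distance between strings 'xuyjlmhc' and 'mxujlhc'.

Let D[i][j] be the edit distance between the first i characters of 'xuyjlmhc' and the first j characters of 'mxujlhc', with D[i][0] = i, D[0][j] = j, and D[i][j] = D[i-1][j-1] if the characters match, else 1 + min(D[i-1][j], D[i][j-1], D[i-1][j-1]). Filling the table (rows: prefixes of 'xuyjlmhc', columns: prefixes of 'mxujlhc'):
     ε  m  x  u  j  l  h  c
  ε  0  1  2  3  4  5  6  7
  x  1  1  1  2  3  4  5  6
  u  2  2  2  1  2  3  4  5
  y  3  3  3  2  2  3  4  5
  j  4  4  4  3  2  3  4  5
  l  5  5  5  4  3  2  3  4
  m  6  5  6  5  4  3  3  4
  h  7  6  6  6  5  4  3  4
  c  8  7  7  7  6  5  4  3
The bottom-right entry gives D[8][7] = 3, so no sequence of fewer than 3 edits works. Backtracking through the table gives one optimal edit sequence (3 edits):
  xuyjlmhc → mxuyjlmhc (ins m @1)
  mxuyjlmhc → mxujlmhc (del y @4)
  mxujlmhc → mxujlhc (del m @6)
Edit distance = 3.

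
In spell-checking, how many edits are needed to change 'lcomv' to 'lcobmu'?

Let D[i][j] be the edit distance between the first i characters of 'lcomv' and the first j characters of 'lcobmu', with D[i][0] = i, D[0][j] = j, and D[i][j] = D[i-1][j-1] if the characters match, else 1 + min(D[i-1][j], D[i][j-1], D[i-1][j-1]). Filling the table (rows: prefixes of 'lcomv', columns: prefixes of 'lcobmu'):
     ε  l  c  o  b  m  u
  ε  0  1  2  3  4  5  6
  l  1  0  1  2  3  4  5
  c  2  1  0  1  2  3  4
  o  3  2  1  0  1  2  3
  m  4  3  2  1  1  1  2
  v  5  4  3  2  2  2  2
The bottom-right entry gives D[5][6] = 2, so no sequence of fewer than 2 edits works. Backtracking through the table gives one optimal edit sequence (2 edits):
  lcomv → lcobmv (ins b @4)
  lcobmv → lcobmu (sub v→u @6)
Edit distance = 2.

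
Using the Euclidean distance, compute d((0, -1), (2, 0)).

(Σ|x_i - y_i|^2)^(1/2) = (|0 - 2|^2 + |-1 - 0|^2)^(1/2)
= (2^2 + 1^2)^(1/2) = (4 + 1)^(1/2) = (5)^(1/2) ≈ 2.2361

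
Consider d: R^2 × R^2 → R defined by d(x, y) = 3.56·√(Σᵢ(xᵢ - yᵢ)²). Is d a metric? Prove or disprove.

Yes. The L2 (Euclidean) norm induces a metric on R^2, and multiplying a metric by a positive constant 3.56 > 0 preserves all four axioms: non-negativity (3.56·||x-y|| ≥ 0), identity (3.56·||x-y|| = 0 ⟺ ||x-y|| = 0 ⟺ x = y), symmetry (||x-y|| = ||y-x||), and the triangle inequality (3.56·||x-z|| ≤ 3.56·||x-y|| + 3.56·||y-z||). So d is a metric.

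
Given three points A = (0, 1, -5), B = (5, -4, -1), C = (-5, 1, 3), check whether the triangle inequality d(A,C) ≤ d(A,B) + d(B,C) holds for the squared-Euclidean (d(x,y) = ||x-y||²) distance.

d(A,B) = 5² + 5² + 4² = 66, d(B,C) = 10² + 5² + 4² = 141, d(A,C) = 5² + 0² + 8² = 89.
d(A,C) = 89 ≤ 66 + 141 = 207. Triangle inequality is satisfied.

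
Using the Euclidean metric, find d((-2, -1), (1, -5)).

√(Σ(x_i - y_i)²) = √((-2 - 1)² + (-1 - (-5))²)
= √((-3)² + 4²) = √(9 + 16) = √25 = 5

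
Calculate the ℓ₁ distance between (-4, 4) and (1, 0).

Σ|x_i - y_i| = |-4 - 1| + |4 - 0| = 5 + 4 = 9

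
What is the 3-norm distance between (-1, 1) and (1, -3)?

(Σ|x_i - y_i|^3)^(1/3) = (|-1 - 1|^3 + |1 - (-3)|^3)^(1/3)
= (2^3 + 4^3)^(1/3) = (8 + 64)^(1/3) = (72)^(1/3) ≈ 4.1602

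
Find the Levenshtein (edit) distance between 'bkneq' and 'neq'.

Let D[i][j] be the edit distance between the first i characters of 'bkneq' and the first j characters of 'neq', with D[i][0] = i, D[0][j] = j, and D[i][j] = D[i-1][j-1] if the characters match, else 1 + min(D[i-1][j], D[i][j-1], D[i-1][j-1]). Filling the table (rows: prefixes of 'bkneq', columns: prefixes of 'neq'):
     ε  n  e  q
  ε  0  1  2  3
  b  1  1  2  3
  k  2  2  2  3
  n  3  2  3  3
  e  4  3  2  3
  q  5  4  3  2
The bottom-right entry gives D[5][3] = 2, so no sequence of fewer than 2 edits works. Backtracking through the table gives one optimal edit sequence (2 edits):
  bkneq → kneq (del b @1)
  kneq → neq (del k @1)
Edit distance = 2.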